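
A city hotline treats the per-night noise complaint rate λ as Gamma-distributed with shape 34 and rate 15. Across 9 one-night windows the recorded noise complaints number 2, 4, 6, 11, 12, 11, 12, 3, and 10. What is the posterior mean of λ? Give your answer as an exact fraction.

35/8

Total count: 2 + 4 + 6 + 11 + 12 + 11 + 12 + 3 + 10 = 71.
Total exposure: 9 nights.
Conjugate update: add total count to the shape and total exposure to the rate, giving Gamma(105, 24).
Posterior mean = α'/β' = 105/24 = 35/8.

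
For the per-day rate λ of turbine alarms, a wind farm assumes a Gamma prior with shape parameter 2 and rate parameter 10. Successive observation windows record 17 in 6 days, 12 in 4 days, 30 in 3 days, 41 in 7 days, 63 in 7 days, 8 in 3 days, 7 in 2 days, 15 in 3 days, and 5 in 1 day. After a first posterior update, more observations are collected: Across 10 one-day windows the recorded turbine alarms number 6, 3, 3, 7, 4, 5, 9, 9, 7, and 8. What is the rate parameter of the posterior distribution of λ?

Total count: 17 + 12 + 30 + 41 + 63 + 8 + 7 + 15 + 5 = 198.
Total exposure: 6 + 4 + 3 + 7 + 7 + 3 + 2 + 3 + 1 = 36 days.
After the first batch: Gamma(2 + 198, 10 + 36) = Gamma(200, 46).
Total count: 6 + 3 + 3 + 7 + 4 + 5 + 9 + 9 + 7 + 8 = 61.
Total exposure: 10 days.
After the second batch: Gamma(200 + 61, 46 + 10) = Gamma(261, 56).

56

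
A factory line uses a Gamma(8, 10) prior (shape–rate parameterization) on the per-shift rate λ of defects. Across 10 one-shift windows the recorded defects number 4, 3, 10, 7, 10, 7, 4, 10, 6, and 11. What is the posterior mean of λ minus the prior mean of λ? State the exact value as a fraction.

16/5

Total count: 4 + 3 + 10 + 7 + 10 + 7 + 4 + 10 + 6 + 11 = 72.
Total exposure: 10 shifts.
Gamma(α, β) with Poisson data over total exposure Σt gives posterior Gamma(α+Σx, β+Σt) = Gamma(80, 20).
Posterior mean = 80/20 = 4; prior mean = 8/10 = 4/5. Difference = 4 − 4/5 = 16/5.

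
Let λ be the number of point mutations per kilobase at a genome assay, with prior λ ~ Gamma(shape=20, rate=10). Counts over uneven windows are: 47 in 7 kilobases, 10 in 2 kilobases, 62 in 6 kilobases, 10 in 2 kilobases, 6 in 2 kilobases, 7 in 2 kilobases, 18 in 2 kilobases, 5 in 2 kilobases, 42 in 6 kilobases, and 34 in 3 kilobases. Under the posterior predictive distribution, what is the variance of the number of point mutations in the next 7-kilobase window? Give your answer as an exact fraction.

Total count: 47 + 10 + 62 + 10 + 6 + 7 + 18 + 5 + 42 + 34 = 241.
Total exposure: 7 + 2 + 6 + 2 + 2 + 2 + 2 + 2 + 6 + 3 = 34 kilobases.
Conjugate update: add total count to the shape and total exposure to the rate, giving Gamma(261, 44).
The posterior predictive for a window of length T is Negative Binomial with variance T·α'·(β'+T)/β'² = 7·261·51/1936 = 93177/1936.

93177/1936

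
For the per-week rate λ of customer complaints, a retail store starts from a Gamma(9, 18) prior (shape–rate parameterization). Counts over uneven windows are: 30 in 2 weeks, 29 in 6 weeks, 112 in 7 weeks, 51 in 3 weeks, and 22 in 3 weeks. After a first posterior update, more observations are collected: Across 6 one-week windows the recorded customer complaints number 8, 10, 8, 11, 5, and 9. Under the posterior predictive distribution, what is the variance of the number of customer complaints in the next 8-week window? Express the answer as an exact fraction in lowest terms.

Total count: 30 + 29 + 112 + 51 + 22 = 244.
Total exposure: 2 + 6 + 7 + 3 + 3 = 21 weeks.
After the first batch: Gamma(9 + 244, 18 + 21) = Gamma(253, 39).
Total count: 8 + 10 + 8 + 11 + 5 + 9 = 51.
Total exposure: 6 weeks.
After the second batch: Gamma(253 + 51, 39 + 6) = Gamma(304, 45).
The posterior predictive for a window of length T is Negative Binomial with variance T·α'·(β'+T)/β'² = 8·304·53/2025 = 128896/2025.

128896/2025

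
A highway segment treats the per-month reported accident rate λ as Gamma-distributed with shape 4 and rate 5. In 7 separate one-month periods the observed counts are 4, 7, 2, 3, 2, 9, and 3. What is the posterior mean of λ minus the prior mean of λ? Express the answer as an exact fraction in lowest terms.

61/30

Total count: 4 + 7 + 2 + 3 + 2 + 9 + 3 = 30.
Total exposure: 7 months.
Gamma(α, β) with Poisson data over total exposure Σt gives posterior Gamma(α+Σx, β+Σt) = Gamma(34, 12).
Posterior mean = 34/12 = 17/6; prior mean = 4/5 = 4/5. Difference = 17/6 − 4/5 = 61/30.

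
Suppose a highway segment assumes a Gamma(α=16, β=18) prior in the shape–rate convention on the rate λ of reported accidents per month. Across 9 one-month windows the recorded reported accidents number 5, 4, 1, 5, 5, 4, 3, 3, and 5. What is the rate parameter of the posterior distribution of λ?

27

Total count: 5 + 4 + 1 + 5 + 5 + 4 + 3 + 3 + 5 = 35.
Total exposure: 9 months.
By Gamma–Poisson conjugacy, the posterior is Gamma(α + Σx, β + Σt) = Gamma(16 + 35, 18 + 9) = Gamma(51, 27).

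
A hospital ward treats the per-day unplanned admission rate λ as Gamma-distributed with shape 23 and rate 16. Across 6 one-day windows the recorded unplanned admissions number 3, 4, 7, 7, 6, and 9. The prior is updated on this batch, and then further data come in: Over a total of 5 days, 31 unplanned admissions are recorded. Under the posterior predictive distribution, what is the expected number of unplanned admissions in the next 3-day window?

Total count: 3 + 4 + 7 + 7 + 6 + 9 = 36.
Total exposure: 6 days.
After the first batch: Gamma(23 + 36, 16 + 6) = Gamma(59, 22).
Total count 31 over total exposure 5 days.
After the second batch: Gamma(59 + 31, 22 + 5) = Gamma(90, 27).
Predictive mean over a 3-day window = T·E[λ|data] = 3·90/27 = 10.

10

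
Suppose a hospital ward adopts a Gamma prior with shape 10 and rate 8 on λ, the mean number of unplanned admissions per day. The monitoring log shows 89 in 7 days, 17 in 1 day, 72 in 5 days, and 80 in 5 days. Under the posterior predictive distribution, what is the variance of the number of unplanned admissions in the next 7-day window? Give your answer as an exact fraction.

15477/169

Total count: 89 + 17 + 72 + 80 = 258.
Total exposure: 7 + 1 + 5 + 5 = 18 days.
The Gamma prior is conjugate for the Poisson rate, so λ | data ~ Gamma(10+258, 8+18) = Gamma(268, 26).
The posterior predictive for a window of length T is Negative Binomial with variance T·α'·(β'+T)/β'² = 7·268·33/676 = 15477/169.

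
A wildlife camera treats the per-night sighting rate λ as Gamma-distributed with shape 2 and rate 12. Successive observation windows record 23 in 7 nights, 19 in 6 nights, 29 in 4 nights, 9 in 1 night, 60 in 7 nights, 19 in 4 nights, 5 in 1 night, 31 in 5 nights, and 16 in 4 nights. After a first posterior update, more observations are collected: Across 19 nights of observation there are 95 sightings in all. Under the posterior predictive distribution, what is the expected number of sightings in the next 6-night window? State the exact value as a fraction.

Total count: 23 + 19 + 29 + 9 + 60 + 19 + 5 + 31 + 16 = 211.
Total exposure: 7 + 6 + 4 + 1 + 7 + 4 + 1 + 5 + 4 = 39 nights.
After the first batch: Gamma(2 + 211, 12 + 39) = Gamma(213, 51).
Total count 95 over total exposure 19 nights.
After the second batch: Gamma(213 + 95, 51 + 19) = Gamma(308, 70).
Predictive mean over a 6-night window = T·E[λ|data] = 6·308/70 = 132/5.

132/5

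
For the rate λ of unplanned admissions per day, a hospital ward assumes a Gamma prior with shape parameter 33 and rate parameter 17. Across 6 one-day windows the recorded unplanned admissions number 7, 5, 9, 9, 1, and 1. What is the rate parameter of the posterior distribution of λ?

23

Total count: 7 + 5 + 9 + 9 + 1 + 1 = 32.
Total exposure: 6 days.
Conjugate update: add total count to the shape and total exposure to the rate, giving Gamma(65, 23).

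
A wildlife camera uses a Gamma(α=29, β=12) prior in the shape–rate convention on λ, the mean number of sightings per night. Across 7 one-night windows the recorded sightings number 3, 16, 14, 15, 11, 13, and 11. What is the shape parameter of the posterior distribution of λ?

112

Total count: 3 + 16 + 14 + 15 + 11 + 13 + 11 = 83.
Total exposure: 7 nights.
Conjugate update: add total count to the shape and total exposure to the rate, giving Gamma(112, 19).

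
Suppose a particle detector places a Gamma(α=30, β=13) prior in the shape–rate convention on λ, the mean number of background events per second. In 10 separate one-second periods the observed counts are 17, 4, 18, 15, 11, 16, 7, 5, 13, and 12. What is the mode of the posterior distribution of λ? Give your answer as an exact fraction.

147/23

Total count: 17 + 4 + 18 + 15 + 11 + 16 + 7 + 5 + 13 + 12 = 118.
Total exposure: 10 seconds.
Posterior: α' = 30 + 118 = 148, β' = 13 + 10 = 23.
Posterior mode = (α'−1)/β' = 147/23.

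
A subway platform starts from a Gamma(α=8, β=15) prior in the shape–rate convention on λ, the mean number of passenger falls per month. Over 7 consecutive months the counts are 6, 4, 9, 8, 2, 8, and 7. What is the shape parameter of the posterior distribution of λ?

52

Total count: 6 + 4 + 9 + 8 + 2 + 8 + 7 = 44.
Total exposure: 7 months.
Posterior: α' = 8 + 44 = 52, β' = 15 + 7 = 22.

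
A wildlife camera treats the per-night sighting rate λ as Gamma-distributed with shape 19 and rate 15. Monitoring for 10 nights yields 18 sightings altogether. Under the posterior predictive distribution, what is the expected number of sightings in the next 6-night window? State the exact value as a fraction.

Total count 18 over total exposure 10 nights.
Posterior: α' = 19 + 18 = 37, β' = 15 + 10 = 25.
Predictive mean over a 6-night window = T·E[λ|data] = 6·37/25 = 222/25.

222/25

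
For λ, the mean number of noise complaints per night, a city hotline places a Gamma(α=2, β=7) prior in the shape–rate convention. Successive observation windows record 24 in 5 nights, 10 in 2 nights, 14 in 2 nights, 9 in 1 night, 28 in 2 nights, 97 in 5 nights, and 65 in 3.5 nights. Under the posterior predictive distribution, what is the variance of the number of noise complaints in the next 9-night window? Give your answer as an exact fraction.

327186/3025

Total count: 24 + 10 + 14 + 9 + 28 + 97 + 65 = 247.
Total exposure: 5 + 2 + 2 + 1 + 2 + 5 + 3.5 = 20.5 nights.
Gamma(α, β) with Poisson data over total exposure Σt gives posterior Gamma(α+Σx, β+Σt) = Gamma(249, 55/2).
The posterior predictive for a window of length T is Negative Binomial with variance T·α'·(β'+T)/β'² = 9·249·(73/2)/(3025/4) = 327186/3025.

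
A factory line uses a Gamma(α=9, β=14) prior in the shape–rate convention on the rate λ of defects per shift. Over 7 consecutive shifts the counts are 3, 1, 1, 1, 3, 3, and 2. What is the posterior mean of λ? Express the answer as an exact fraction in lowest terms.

23/21

Total count: 3 + 1 + 1 + 1 + 3 + 3 + 2 = 14.
Total exposure: 7 shifts.
Conjugate update: add total count to the shape and total exposure to the rate, giving Gamma(23, 21).
Posterior mean = α'/β' = 23/21.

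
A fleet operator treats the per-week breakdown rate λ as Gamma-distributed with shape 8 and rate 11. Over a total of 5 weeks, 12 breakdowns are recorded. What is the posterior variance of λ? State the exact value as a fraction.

Total count 12 over total exposure 5 weeks.
Posterior: α' = 8 + 12 = 20, β' = 11 + 5 = 16.
Posterior variance = α'/β'² = 20/256 = 5/64.

5/64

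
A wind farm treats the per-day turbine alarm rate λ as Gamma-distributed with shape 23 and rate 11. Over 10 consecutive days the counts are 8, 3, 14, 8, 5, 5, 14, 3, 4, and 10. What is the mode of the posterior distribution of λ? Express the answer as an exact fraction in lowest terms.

Total count: 8 + 3 + 14 + 8 + 5 + 5 + 14 + 3 + 4 + 10 = 74.
Total exposure: 10 days.
Gamma(α, β) with Poisson data over total exposure Σt gives posterior Gamma(α+Σx, β+Σt) = Gamma(97, 21).
Posterior mode = (α'−1)/β' = 96/21 = 32/7.

32/7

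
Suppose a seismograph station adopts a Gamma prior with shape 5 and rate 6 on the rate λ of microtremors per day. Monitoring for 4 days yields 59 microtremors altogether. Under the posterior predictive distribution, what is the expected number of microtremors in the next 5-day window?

Total count 59 over total exposure 4 days.
The Gamma prior is conjugate for the Poisson rate, so λ | data ~ Gamma(5+59, 6+4) = Gamma(64, 10).
Predictive mean over a 5-day window = T·E[λ|data] = 5·64/10 = 32.

32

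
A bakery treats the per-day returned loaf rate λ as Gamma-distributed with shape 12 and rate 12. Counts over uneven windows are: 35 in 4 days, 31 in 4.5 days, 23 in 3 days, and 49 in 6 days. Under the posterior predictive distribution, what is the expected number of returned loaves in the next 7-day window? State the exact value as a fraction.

2100/59

Total count: 35 + 31 + 23 + 49 = 138.
Total exposure: 4 + 4.5 + 3 + 6 = 17.5 days.
By Gamma–Poisson conjugacy, the posterior is Gamma(α + Σx, β + Σt) = Gamma(12 + 138, 12 + 17.5) = Gamma(150, 59/2).
Predictive mean over a 7-day window = T·E[λ|data] = 7·150/(59/2) = 2100/59.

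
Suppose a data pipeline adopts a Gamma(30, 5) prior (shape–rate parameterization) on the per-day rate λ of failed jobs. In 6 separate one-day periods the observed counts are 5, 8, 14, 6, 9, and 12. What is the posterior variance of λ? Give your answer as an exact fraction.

Total count: 5 + 8 + 14 + 6 + 9 + 12 = 54.
Total exposure: 6 days.
The Gamma prior is conjugate for the Poisson rate, so λ | data ~ Gamma(30+54, 5+6) = Gamma(84, 11).
Posterior variance = α'/β'² = 84/121.

84/121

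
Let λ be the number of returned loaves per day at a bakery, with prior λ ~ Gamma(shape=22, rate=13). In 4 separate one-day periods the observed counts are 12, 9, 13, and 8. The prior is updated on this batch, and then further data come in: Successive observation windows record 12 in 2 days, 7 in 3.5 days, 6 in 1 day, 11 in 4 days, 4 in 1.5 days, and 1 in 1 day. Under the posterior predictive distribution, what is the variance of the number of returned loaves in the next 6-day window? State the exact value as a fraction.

126/5

Total count: 12 + 9 + 13 + 8 = 42.
Total exposure: 4 days.
After the first batch: Gamma(22 + 42, 13 + 4) = Gamma(64, 17).
Total count: 12 + 7 + 6 + 11 + 4 + 1 = 41.
Total exposure: 2 + 3.5 + 1 + 4 + 1.5 + 1 = 13 days.
After the second batch: Gamma(64 + 41, 17 + 13) = Gamma(105, 30).
The posterior predictive for a window of length T is Negative Binomial with variance T·α'·(β'+T)/β'² = 6·105·36/900 = 126/5.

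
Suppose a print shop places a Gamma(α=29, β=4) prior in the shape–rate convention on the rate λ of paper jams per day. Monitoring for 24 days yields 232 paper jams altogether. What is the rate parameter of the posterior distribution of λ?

Total count 232 over total exposure 24 days.
The Gamma prior is conjugate for the Poisson rate, so λ | data ~ Gamma(29+232, 4+24) = Gamma(261, 28).

28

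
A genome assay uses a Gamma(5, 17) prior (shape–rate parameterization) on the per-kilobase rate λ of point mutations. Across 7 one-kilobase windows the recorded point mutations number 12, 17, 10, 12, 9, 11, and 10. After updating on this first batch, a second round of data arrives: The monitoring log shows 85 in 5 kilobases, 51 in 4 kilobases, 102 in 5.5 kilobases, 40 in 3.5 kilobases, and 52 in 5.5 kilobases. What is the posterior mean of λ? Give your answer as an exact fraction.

832/95

Total count: 12 + 17 + 10 + 12 + 9 + 11 + 10 = 81.
Total exposure: 7 kilobases.
After the first batch: Gamma(5 + 81, 17 + 7) = Gamma(86, 24).
Total count: 85 + 51 + 102 + 40 + 52 = 330.
Total exposure: 5 + 4 + 5.5 + 3.5 + 5.5 = 23.5 kilobases.
After the second batch: Gamma(86 + 330, 24 + 23.5) = Gamma(416, 95/2).
Posterior mean = α'/β' = 416/(95/2) = 832/95.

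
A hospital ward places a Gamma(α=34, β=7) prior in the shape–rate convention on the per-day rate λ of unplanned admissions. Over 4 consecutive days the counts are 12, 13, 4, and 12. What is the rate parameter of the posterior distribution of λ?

11

Total count: 12 + 13 + 4 + 12 = 41.
Total exposure: 4 days.
Conjugate update: add total count to the shape and total exposure to the rate, giving Gamma(75, 11).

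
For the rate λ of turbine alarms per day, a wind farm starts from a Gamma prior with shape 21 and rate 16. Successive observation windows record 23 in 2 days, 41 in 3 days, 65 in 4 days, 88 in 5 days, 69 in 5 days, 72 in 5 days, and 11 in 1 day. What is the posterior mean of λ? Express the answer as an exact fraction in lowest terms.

390/41

Total count: 23 + 41 + 65 + 88 + 69 + 72 + 11 = 369.
Total exposure: 2 + 3 + 4 + 5 + 5 + 5 + 1 = 25 days.
Gamma(α, β) with Poisson data over total exposure Σt gives posterior Gamma(α+Σx, β+Σt) = Gamma(390, 41).
Posterior mean = α'/β' = 390/41.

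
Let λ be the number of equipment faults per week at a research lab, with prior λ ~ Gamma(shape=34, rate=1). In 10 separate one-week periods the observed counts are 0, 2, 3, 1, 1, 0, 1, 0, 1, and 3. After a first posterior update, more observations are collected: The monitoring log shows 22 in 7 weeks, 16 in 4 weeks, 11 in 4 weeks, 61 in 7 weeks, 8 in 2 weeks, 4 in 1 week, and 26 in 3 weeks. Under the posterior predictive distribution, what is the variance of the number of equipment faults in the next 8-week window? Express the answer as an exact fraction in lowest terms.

Total count: 0 + 2 + 3 + 1 + 1 + 0 + 1 + 0 + 1 + 3 = 12.
Total exposure: 10 weeks.
After the first batch: Gamma(34 + 12, 1 + 10) = Gamma(46, 11).
Total count: 22 + 16 + 11 + 61 + 8 + 4 + 26 = 148.
Total exposure: 7 + 4 + 4 + 7 + 2 + 1 + 3 = 28 weeks.
After the second batch: Gamma(46 + 148, 11 + 28) = Gamma(194, 39).
The posterior predictive for a window of length T is Negative Binomial with variance T·α'·(β'+T)/β'² = 8·194·47/1521 = 72944/1521.

72944/1521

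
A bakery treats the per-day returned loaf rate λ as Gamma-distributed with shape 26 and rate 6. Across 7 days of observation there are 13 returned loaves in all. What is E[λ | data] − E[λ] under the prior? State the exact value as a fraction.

Total count 13 over total exposure 7 days.
Conjugate update: add total count to the shape and total exposure to the rate, giving Gamma(39, 13).
Posterior mean = 39/13 = 3; prior mean = 26/6 = 13/3. Difference = 3 − 13/3 = -4/3.

-4/3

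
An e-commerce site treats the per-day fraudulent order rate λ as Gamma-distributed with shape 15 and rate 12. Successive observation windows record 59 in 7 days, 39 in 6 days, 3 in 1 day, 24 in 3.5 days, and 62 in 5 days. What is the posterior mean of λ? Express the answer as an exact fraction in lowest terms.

Total count: 59 + 39 + 3 + 24 + 62 = 187.
Total exposure: 7 + 6 + 1 + 3.5 + 5 = 22.5 days.
The Gamma prior is conjugate for the Poisson rate, so λ | data ~ Gamma(15+187, 12+22.5) = Gamma(202, 69/2).
Posterior mean = α'/β' = 202/(69/2) = 404/69.

404/69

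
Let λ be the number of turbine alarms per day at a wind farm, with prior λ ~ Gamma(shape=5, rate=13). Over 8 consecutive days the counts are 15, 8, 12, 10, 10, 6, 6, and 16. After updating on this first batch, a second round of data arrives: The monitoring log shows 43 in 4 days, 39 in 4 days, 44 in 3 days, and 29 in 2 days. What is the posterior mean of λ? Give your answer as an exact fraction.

Total count: 15 + 8 + 12 + 10 + 10 + 6 + 6 + 16 = 83.
Total exposure: 8 days.
After the first batch: Gamma(5 + 83, 13 + 8) = Gamma(88, 21).
Total count: 43 + 39 + 44 + 29 = 155.
Total exposure: 4 + 4 + 3 + 2 = 13 days.
After the second batch: Gamma(88 + 155, 21 + 13) = Gamma(243, 34).
Posterior mean = α'/β' = 243/34.

243/34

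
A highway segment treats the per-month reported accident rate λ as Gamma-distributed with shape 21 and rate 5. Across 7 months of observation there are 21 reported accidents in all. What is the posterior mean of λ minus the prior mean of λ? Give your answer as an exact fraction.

-7/10

Total count 21 over total exposure 7 months.
Gamma(α, β) with Poisson data over total exposure Σt gives posterior Gamma(α+Σx, β+Σt) = Gamma(42, 12).
Posterior mean = 42/12 = 7/2; prior mean = 21/5 = 21/5. Difference = 7/2 − 21/5 = -7/10.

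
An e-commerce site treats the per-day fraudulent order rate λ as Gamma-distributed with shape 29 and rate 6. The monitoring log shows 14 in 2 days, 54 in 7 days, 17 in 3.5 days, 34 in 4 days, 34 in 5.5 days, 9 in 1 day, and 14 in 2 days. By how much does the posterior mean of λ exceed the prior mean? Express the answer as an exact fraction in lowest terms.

Total count: 14 + 54 + 17 + 34 + 34 + 9 + 14 = 176.
Total exposure: 2 + 7 + 3.5 + 4 + 5.5 + 1 + 2 = 25 days.
The Gamma prior is conjugate for the Poisson rate, so λ | data ~ Gamma(29+176, 6+25) = Gamma(205, 31).
Posterior mean = 205/31 = 205/31; prior mean = 29/6 = 29/6. Difference = 205/31 − 29/6 = 331/186.

331/186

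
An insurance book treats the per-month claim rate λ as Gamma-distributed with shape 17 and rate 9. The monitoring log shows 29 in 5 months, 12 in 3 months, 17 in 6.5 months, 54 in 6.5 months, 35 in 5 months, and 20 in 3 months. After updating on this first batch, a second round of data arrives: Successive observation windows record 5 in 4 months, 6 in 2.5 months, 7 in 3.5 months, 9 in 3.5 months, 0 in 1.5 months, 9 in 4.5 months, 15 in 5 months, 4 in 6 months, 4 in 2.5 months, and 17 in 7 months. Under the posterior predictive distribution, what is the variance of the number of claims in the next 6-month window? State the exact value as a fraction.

Total count: 29 + 12 + 17 + 54 + 35 + 20 = 167.
Total exposure: 5 + 3 + 6.5 + 6.5 + 5 + 3 = 29 months.
After the first batch: Gamma(17 + 167, 9 + 29) = Gamma(184, 38).
Total count: 5 + 6 + 7 + 9 + 0 + 9 + 15 + 4 + 4 + 17 = 76.
Total exposure: 4 + 2.5 + 3.5 + 3.5 + 1.5 + 4.5 + 5 + 6 + 2.5 + 7 = 40 months.
After the second batch: Gamma(184 + 76, 38 + 40) = Gamma(260, 78).
The posterior predictive for a window of length T is Negative Binomial with variance T·α'·(β'+T)/β'² = 6·260·84/6084 = 280/13.

280/13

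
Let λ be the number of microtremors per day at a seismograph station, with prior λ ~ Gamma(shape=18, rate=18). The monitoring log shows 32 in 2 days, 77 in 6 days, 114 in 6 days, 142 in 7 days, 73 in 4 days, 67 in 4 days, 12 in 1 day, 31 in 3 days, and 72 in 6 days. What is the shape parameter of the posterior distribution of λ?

638

Total count: 32 + 77 + 114 + 142 + 73 + 67 + 12 + 31 + 72 = 620.
Total exposure: 2 + 6 + 6 + 7 + 4 + 4 + 1 + 3 + 6 = 39 days.
Posterior: α' = 18 + 620 = 638, β' = 18 + 39 = 57.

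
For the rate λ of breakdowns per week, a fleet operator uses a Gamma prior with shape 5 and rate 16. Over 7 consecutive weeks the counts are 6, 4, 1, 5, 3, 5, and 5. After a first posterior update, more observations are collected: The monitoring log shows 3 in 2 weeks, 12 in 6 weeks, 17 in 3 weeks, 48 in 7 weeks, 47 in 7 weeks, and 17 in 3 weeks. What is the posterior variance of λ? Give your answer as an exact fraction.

Total count: 6 + 4 + 1 + 5 + 3 + 5 + 5 = 29.
Total exposure: 7 weeks.
After the first batch: Gamma(5 + 29, 16 + 7) = Gamma(34, 23).
Total count: 3 + 12 + 17 + 48 + 47 + 17 = 144.
Total exposure: 2 + 6 + 3 + 7 + 7 + 3 = 28 weeks.
After the second batch: Gamma(34 + 144, 23 + 28) = Gamma(178, 51).
Posterior variance = α'/β'² = 178/2601.

178/2601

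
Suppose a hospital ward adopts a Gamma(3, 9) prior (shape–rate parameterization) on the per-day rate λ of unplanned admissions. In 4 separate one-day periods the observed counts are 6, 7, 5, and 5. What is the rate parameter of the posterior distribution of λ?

Total count: 6 + 7 + 5 + 5 = 23.
Total exposure: 4 days.
Posterior: α' = 3 + 23 = 26, β' = 9 + 4 = 13.

13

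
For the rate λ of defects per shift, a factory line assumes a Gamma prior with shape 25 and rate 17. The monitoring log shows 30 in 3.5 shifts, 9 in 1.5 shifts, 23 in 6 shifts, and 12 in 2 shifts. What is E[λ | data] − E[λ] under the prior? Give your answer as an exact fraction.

311/170

Total count: 30 + 9 + 23 + 12 = 74.
Total exposure: 3.5 + 1.5 + 6 + 2 = 13 shifts.
Conjugate update: add total count to the shape and total exposure to the rate, giving Gamma(99, 30).
Posterior mean = 99/30 = 33/10; prior mean = 25/17 = 25/17. Difference = 33/10 − 25/17 = 311/170.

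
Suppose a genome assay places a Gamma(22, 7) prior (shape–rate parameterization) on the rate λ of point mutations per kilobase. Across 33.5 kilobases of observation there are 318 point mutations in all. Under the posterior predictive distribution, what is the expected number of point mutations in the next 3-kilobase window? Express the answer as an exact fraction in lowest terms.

680/27

Total count 318 over total exposure 33.5 kilobases.
Conjugate update: add total count to the shape and total exposure to the rate, giving Gamma(340, 81/2).
Predictive mean over a 3-kilobase window = T·E[λ|data] = 3·340/(81/2) = 680/27.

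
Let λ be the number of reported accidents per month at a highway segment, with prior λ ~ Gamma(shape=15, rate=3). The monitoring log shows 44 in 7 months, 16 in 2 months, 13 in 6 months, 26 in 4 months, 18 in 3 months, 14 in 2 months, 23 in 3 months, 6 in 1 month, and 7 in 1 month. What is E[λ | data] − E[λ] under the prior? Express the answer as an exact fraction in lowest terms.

Total count: 44 + 16 + 13 + 26 + 18 + 14 + 23 + 6 + 7 = 167.
Total exposure: 7 + 2 + 6 + 4 + 3 + 2 + 3 + 1 + 1 = 29 months.
Gamma(α, β) with Poisson data over total exposure Σt gives posterior Gamma(α+Σx, β+Σt) = Gamma(182, 32).
Posterior mean = 182/32 = 91/16; prior mean = 15/3 = 5. Difference = 91/16 − 5 = 11/16.

11/16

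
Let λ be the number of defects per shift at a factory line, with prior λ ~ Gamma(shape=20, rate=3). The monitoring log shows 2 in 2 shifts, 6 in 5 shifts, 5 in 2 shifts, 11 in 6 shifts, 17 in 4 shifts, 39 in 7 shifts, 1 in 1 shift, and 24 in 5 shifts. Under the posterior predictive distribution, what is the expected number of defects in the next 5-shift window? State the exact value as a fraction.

Total count: 2 + 6 + 5 + 11 + 17 + 39 + 1 + 24 = 105.
Total exposure: 2 + 5 + 2 + 6 + 4 + 7 + 1 + 5 = 32 shifts.
Posterior: α' = 20 + 105 = 125, β' = 3 + 32 = 35.
Predictive mean over a 5-shift window = T·E[λ|data] = 5·125/35 = 125/7.

125/7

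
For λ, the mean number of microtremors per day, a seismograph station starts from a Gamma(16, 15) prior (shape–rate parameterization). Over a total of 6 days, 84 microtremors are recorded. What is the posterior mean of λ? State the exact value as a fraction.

100/21

Total count 84 over total exposure 6 days.
Gamma(α, β) with Poisson data over total exposure Σt gives posterior Gamma(α+Σx, β+Σt) = Gamma(100, 21).
Posterior mean = α'/β' = 100/21.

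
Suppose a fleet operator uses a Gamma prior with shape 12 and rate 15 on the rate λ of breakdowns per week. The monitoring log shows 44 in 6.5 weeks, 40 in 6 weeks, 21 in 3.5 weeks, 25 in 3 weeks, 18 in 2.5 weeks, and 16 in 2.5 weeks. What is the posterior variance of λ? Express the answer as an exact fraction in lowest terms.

Total count: 44 + 40 + 21 + 25 + 18 + 16 = 164.
Total exposure: 6.5 + 6 + 3.5 + 3 + 2.5 + 2.5 = 24 weeks.
The Gamma prior is conjugate for the Poisson rate, so λ | data ~ Gamma(12+164, 15+24) = Gamma(176, 39).
Posterior variance = α'/β'² = 176/1521.

176/1521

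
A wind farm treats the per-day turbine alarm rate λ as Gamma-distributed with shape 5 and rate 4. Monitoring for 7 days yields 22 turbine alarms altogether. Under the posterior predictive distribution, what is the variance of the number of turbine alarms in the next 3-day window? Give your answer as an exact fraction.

Total count 22 over total exposure 7 days.
The Gamma prior is conjugate for the Poisson rate, so λ | data ~ Gamma(5+22, 4+7) = Gamma(27, 11).
The posterior predictive for a window of length T is Negative Binomial with variance T·α'·(β'+T)/β'² = 3·27·14/121 = 1134/121.

1134/121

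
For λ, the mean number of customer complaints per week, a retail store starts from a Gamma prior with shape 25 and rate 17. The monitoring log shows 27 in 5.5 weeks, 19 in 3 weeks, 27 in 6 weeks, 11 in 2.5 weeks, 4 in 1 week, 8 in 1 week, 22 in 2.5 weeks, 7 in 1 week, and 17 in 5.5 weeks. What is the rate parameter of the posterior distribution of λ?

Total count: 27 + 19 + 27 + 11 + 4 + 8 + 22 + 7 + 17 = 142.
Total exposure: 5.5 + 3 + 6 + 2.5 + 1 + 1 + 2.5 + 1 + 5.5 = 28 weeks.
Posterior: α' = 25 + 142 = 167, β' = 17 + 28 = 45.

45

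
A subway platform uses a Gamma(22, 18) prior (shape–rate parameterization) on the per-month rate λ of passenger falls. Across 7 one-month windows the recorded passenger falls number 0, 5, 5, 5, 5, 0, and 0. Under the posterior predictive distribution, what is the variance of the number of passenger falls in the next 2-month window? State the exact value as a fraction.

Total count: 0 + 5 + 5 + 5 + 5 + 0 + 0 = 20.
Total exposure: 7 months.
By Gamma–Poisson conjugacy, the posterior is Gamma(α + Σx, β + Σt) = Gamma(22 + 20, 18 + 7) = Gamma(42, 25).
The posterior predictive for a window of length T is Negative Binomial with variance T·α'·(β'+T)/β'² = 2·42·27/625 = 2268/625.

2268/625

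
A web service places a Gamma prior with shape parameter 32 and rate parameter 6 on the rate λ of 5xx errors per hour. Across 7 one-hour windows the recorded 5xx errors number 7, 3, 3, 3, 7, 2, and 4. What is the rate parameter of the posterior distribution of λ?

Total count: 7 + 3 + 3 + 3 + 7 + 2 + 4 = 29.
Total exposure: 7 hours.
Posterior: α' = 32 + 29 = 61, β' = 6 + 7 = 13.

13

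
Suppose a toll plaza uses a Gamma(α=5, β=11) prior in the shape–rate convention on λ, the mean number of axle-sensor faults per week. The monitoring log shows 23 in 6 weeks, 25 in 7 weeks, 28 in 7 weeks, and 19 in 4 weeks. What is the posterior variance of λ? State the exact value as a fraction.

Total count: 23 + 25 + 28 + 19 = 95.
Total exposure: 6 + 7 + 7 + 4 = 24 weeks.
The Gamma prior is conjugate for the Poisson rate, so λ | data ~ Gamma(5+95, 11+24) = Gamma(100, 35).
Posterior variance = α'/β'² = 100/1225 = 4/49.

4/49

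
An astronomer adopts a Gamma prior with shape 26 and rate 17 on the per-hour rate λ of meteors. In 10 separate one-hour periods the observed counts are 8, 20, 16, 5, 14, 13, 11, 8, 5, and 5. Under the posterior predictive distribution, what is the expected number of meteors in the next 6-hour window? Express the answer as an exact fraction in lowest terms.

262/9

Total count: 8 + 20 + 16 + 5 + 14 + 13 + 11 + 8 + 5 + 5 = 105.
Total exposure: 10 hours.
Gamma(α, β) with Poisson data over total exposure Σt gives posterior Gamma(α+Σx, β+Σt) = Gamma(131, 27).
Predictive mean over a 6-hour window = T·E[λ|data] = 6·131/27 = 262/9.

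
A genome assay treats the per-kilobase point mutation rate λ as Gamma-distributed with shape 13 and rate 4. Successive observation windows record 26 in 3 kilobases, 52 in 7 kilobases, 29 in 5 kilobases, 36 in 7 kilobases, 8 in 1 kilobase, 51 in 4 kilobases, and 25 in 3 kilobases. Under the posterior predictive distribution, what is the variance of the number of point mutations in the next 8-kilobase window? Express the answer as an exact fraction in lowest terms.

20160/289

Total count: 26 + 52 + 29 + 36 + 8 + 51 + 25 = 227.
Total exposure: 3 + 7 + 5 + 7 + 1 + 4 + 3 = 30 kilobases.
By Gamma–Poisson conjugacy, the posterior is Gamma(α + Σx, β + Σt) = Gamma(13 + 227, 4 + 30) = Gamma(240, 34).
The posterior predictive for a window of length T is Negative Binomial with variance T·α'·(β'+T)/β'² = 8·240·42/1156 = 20160/289.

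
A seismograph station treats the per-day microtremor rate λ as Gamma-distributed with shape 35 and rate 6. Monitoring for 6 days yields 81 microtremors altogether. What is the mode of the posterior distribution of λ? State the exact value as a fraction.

Total count 81 over total exposure 6 days.
The Gamma prior is conjugate for the Poisson rate, so λ | data ~ Gamma(35+81, 6+6) = Gamma(116, 12).
Posterior mode = (α'−1)/β' = 115/12.

115/12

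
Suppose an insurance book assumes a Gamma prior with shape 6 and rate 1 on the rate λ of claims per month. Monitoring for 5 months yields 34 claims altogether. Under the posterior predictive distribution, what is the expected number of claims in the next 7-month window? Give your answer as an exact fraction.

Total count 34 over total exposure 5 months.
Gamma(α, β) with Poisson data over total exposure Σt gives posterior Gamma(α+Σx, β+Σt) = Gamma(40, 6).
Predictive mean over a 7-month window = T·E[λ|data] = 7·40/6 = 140/3.

140/3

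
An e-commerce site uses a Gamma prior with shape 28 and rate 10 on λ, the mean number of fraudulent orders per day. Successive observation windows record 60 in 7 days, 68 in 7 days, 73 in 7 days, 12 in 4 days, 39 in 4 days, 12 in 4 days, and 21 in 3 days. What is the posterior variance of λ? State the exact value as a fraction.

Total count: 60 + 68 + 73 + 12 + 39 + 12 + 21 = 285.
Total exposure: 7 + 7 + 7 + 4 + 4 + 4 + 3 = 36 days.
Conjugate update: add total count to the shape and total exposure to the rate, giving Gamma(313, 46).
Posterior variance = α'/β'² = 313/2116.

313/2116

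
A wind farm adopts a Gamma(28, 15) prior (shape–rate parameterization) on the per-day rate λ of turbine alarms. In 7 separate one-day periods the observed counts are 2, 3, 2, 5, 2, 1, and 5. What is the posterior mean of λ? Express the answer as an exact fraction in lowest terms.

Total count: 2 + 3 + 2 + 5 + 2 + 1 + 5 = 20.
Total exposure: 7 days.
Posterior: α' = 28 + 20 = 48, β' = 15 + 7 = 22.
Posterior mean = α'/β' = 48/22 = 24/11.

24/11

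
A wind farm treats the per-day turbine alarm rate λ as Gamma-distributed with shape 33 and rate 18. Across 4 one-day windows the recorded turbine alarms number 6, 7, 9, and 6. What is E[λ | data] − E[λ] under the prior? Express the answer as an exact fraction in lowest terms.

31/33

Total count: 6 + 7 + 9 + 6 = 28.
Total exposure: 4 days.
The Gamma prior is conjugate for the Poisson rate, so λ | data ~ Gamma(33+28, 18+4) = Gamma(61, 22).
Posterior mean = 61/22 = 61/22; prior mean = 33/18 = 11/6. Difference = 61/22 − 11/6 = 31/33.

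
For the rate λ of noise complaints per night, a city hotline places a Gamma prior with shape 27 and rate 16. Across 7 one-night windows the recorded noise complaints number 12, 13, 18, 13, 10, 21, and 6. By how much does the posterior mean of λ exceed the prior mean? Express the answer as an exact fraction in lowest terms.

1299/368

Total count: 12 + 13 + 18 + 13 + 10 + 21 + 6 = 93.
Total exposure: 7 nights.
Posterior: α' = 27 + 93 = 120, β' = 16 + 7 = 23.
Posterior mean = 120/23 = 120/23; prior mean = 27/16 = 27/16. Difference = 120/23 − 27/16 = 1299/368.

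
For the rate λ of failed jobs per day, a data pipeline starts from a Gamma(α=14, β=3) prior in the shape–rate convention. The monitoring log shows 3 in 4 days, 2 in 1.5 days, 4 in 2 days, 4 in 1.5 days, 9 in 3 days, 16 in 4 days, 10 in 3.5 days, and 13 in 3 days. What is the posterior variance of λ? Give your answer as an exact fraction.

Total count: 3 + 2 + 4 + 4 + 9 + 16 + 10 + 13 = 61.
Total exposure: 4 + 1.5 + 2 + 1.5 + 3 + 4 + 3.5 + 3 = 22.5 days.
Conjugate update: add total count to the shape and total exposure to the rate, giving Gamma(75, 51/2).
Posterior variance = α'/β'² = 75/(2601/4) = 100/867.

100/867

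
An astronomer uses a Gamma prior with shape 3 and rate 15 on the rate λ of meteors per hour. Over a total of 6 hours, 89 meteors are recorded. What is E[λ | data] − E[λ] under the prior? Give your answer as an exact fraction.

Total count 89 over total exposure 6 hours.
By Gamma–Poisson conjugacy, the posterior is Gamma(α + Σx, β + Σt) = Gamma(3 + 89, 15 + 6) = Gamma(92, 21).
Posterior mean = 92/21 = 92/21; prior mean = 3/15 = 1/5. Difference = 92/21 − 1/5 = 439/105.

439/105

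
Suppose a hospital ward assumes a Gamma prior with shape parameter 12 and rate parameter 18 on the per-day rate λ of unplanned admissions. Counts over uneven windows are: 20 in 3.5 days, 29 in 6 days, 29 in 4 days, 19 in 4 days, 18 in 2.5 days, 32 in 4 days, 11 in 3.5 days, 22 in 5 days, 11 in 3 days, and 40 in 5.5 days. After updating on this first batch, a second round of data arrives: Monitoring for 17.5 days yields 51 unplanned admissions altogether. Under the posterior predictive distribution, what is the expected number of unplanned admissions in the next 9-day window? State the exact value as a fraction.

Total count: 20 + 29 + 29 + 19 + 18 + 32 + 11 + 22 + 11 + 40 = 231.
Total exposure: 3.5 + 6 + 4 + 4 + 2.5 + 4 + 3.5 + 5 + 3 + 5.5 = 41 days.
After the first batch: Gamma(12 + 231, 18 + 41) = Gamma(243, 59).
Total count 51 over total exposure 17.5 days.
After the second batch: Gamma(243 + 51, 59 + 17.5) = Gamma(294, 153/2).
Predictive mean over a 9-day window = T·E[λ|data] = 9·294/(153/2) = 588/17.

588/17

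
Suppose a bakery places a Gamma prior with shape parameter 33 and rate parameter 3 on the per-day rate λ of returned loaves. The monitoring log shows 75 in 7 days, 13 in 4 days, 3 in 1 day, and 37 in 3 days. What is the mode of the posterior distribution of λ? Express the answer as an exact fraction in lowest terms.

80/9

Total count: 75 + 13 + 3 + 37 = 128.
Total exposure: 7 + 4 + 1 + 3 = 15 days.
Conjugate update: add total count to the shape and total exposure to the rate, giving Gamma(161, 18).
Posterior mode = (α'−1)/β' = 160/18 = 80/9.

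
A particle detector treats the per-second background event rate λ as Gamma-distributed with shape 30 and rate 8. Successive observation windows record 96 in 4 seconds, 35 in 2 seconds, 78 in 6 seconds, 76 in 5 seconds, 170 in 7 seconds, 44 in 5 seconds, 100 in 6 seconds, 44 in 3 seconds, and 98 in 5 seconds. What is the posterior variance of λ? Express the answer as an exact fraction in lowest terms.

257/867

Total count: 96 + 35 + 78 + 76 + 170 + 44 + 100 + 44 + 98 = 741.
Total exposure: 4 + 2 + 6 + 5 + 7 + 5 + 6 + 3 + 5 = 43 seconds.
Conjugate update: add total count to the shape and total exposure to the rate, giving Gamma(771, 51).
Posterior variance = α'/β'² = 771/2601 = 257/867.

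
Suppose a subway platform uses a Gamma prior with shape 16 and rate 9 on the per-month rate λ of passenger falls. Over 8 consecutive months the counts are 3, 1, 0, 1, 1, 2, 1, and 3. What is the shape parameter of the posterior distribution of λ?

Total count: 3 + 1 + 0 + 1 + 1 + 2 + 1 + 3 = 12.
Total exposure: 8 months.
Posterior: α' = 16 + 12 = 28, β' = 9 + 8 = 17.

28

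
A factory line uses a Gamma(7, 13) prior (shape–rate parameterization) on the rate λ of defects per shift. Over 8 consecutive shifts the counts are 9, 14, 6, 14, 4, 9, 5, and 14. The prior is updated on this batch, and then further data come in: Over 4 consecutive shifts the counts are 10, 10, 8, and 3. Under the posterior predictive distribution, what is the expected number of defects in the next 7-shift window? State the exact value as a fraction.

Total count: 9 + 14 + 6 + 14 + 4 + 9 + 5 + 14 = 75.
Total exposure: 8 shifts.
After the first batch: Gamma(7 + 75, 13 + 8) = Gamma(82, 21).
Total count: 10 + 10 + 8 + 3 = 31.
Total exposure: 4 shifts.
After the second batch: Gamma(82 + 31, 21 + 4) = Gamma(113, 25).
Predictive mean over a 7-shift window = T·E[λ|data] = 7·113/25 = 791/25.

791/25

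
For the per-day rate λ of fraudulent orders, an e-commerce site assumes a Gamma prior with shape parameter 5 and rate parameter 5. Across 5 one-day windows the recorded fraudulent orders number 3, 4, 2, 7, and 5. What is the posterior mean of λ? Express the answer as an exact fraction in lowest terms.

Total count: 3 + 4 + 2 + 7 + 5 = 21.
Total exposure: 5 days.
Gamma(α, β) with Poisson data over total exposure Σt gives posterior Gamma(α+Σx, β+Σt) = Gamma(26, 10).
Posterior mean = α'/β' = 26/10 = 13/5.

13/5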